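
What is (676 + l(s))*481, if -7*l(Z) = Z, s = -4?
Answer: 2278016/7 ≈ 3.2543e+5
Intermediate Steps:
l(Z) = -Z/7
(676 + l(s))*481 = (676 - 1/7*(-4))*481 = (676 + 4/7)*481 = (4736/7)*481 = 2278016/7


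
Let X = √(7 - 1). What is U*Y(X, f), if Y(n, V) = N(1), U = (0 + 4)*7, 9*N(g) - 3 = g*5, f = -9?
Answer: 224/9 ≈ 24.889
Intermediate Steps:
X = √6 ≈ 2.4495
N(g) = ⅓ + 5*g/9 (N(g) = ⅓ + (g*5)/9 = ⅓ + (5*g)/9 = ⅓ + 5*g/9)
U = 28 (U = 4*7 = 28)
Y(n, V) = 8/9 (Y(n, V) = ⅓ + (5/9)*1 = ⅓ + 5/9 = 8/9)
U*Y(X, f) = 28*(8/9) = 224/9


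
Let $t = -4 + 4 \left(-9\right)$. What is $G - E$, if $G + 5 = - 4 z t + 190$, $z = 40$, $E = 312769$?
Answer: $-306184$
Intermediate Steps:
$t = -40$ ($t = -4 - 36 = -40$)
$G = 6585$ ($G = -5 + \left(\left(-4\right) 40 \left(-40\right) + 190\right) = -5 + \left(\left(-160\right) \left(-40\right) + 190\right) = -5 + \left(6400 + 190\right) = -5 + 6590 = 6585$)
$G - E = 6585 - 312769 = -306184$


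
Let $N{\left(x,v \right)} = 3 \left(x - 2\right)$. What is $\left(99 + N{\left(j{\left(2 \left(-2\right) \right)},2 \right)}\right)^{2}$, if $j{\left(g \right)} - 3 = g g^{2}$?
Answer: $8100$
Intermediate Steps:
$j{\left(g \right)} = 3 + g^{3}$ ($j{\left(g \right)} = 3 + g g^{2} = 3 + g^{3}$)
$N{\left(x,v \right)} = -6 + 3 x$ ($N{\left(x,v \right)} = 3 \left(-2 + x\right) = -6 + 3 x$)
$\left(99 + N{\left(j{\left(2 \left(-2\right) \right)},2 \right)}\right)^{2} = \left(99 + \left(-6 + 3 \left(3 + \left(2 \left(-2\right)\right)^{3}\right)\right)\right)^{2} = \left(99 + \left(-6 + 3 \left(3 + \left(-4\right)^{3}\right)\right)\right)^{2} = \left(99 + \left(-6 + 3 \left(3 - 64\right)\right)\right)^{2} = \left(99 + \left(-6 + 3 \left(-61\right)\right)\right)^{2} = \left(99 - 189\right)^{2} = \left(-90\right)^{2} = 8100$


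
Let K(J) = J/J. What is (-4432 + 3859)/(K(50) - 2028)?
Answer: 573/2027 ≈ 0.28268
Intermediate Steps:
K(J) = 1
(-4432 + 3859)/(K(50) - 2028) = (-4432 + 3859)/(1 - 2028) = -573/(-2027) = -573*(-1/2027) = 573/2027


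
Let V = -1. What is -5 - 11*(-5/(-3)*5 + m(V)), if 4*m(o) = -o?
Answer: -1193/12 ≈ -99.417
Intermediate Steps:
m(o) = -o/4 (m(o) = (-o)/4 = -o/4)
-5 - 11*(-5/(-3)*5 + m(V)) = -5 - 11*(-5/(-3)*5 - ¼*(-1)) = -5 - 11*(-5*(-⅓)*5 + ¼) = -5 - 11*((5/3)*5 + ¼) = -5 - 11*(25/3 + ¼) = -5 - 11*103/12 = -5 - 1133/12 = -1193/12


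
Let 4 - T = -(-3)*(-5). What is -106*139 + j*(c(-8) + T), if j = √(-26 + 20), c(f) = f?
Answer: -14734 + 11*I*√6 ≈ -14734.0 + 26.944*I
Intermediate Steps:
T = 19 (T = 4 - (-3)*(-1*(-5)) = 4 - (-3)*5 = 4 - 1*(-15) = 4 + 15 = 19)
j = I*√6 (j = √(-6) = I*√6 ≈ 2.4495*I)
-106*139 + j*(c(-8) + T) = -106*139 + (I*√6)*(-8 + 19) = -14734 + (I*√6)*11 = -14734 + 11*I*√6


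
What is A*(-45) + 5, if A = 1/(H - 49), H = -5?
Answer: 35/6 ≈ 5.8333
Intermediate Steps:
A = -1/54 (A = 1/(-5 - 49) = 1/(-54) = -1/54 ≈ -0.018519)
A*(-45) + 5 = -1/54*(-45) + 5 = 5/6 + 5 = 35/6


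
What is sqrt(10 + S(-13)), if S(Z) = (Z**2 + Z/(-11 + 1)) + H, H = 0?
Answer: sqrt(18030)/10 ≈ 13.428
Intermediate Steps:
S(Z) = Z**2 - Z/10 (S(Z) = (Z**2 + Z/(-11 + 1)) + 0 = (Z**2 + Z/(-10)) + 0 = (Z**2 - Z/10) + 0 = Z**2 - Z/10)
sqrt(10 + S(-13)) = sqrt(10 - 13*(-1/10 - 13)) = sqrt(10 - 13*(-131/10)) = sqrt(10 + 1703/10) = sqrt(1803/10) = sqrt(18030)/10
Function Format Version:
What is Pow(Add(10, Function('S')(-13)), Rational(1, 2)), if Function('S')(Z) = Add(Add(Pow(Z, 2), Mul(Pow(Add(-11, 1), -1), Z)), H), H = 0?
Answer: Mul(Rational(1, 10), Pow(18030, Rational(1, 2))) ≈ 13.428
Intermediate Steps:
Function('S')(Z) = Add(Pow(Z, 2), Mul(Rational(-1, 10), Z)) (Function('S')(Z) = Add(Add(Pow(Z, 2), Mul(Pow(Add(-11, 1), -1), Z)), 0) = Add(Add(Pow(Z, 2), Mul(Pow(-10, -1), Z)), 0) = Add(Add(Pow(Z, 2), Mul(Rational(-1, 10), Z)), 0) = Add(Pow(Z, 2), Mul(Rational(-1, 10), Z)))
Pow(Add(10, Function('S')(-13)), Rational(1, 2)) = Pow(Add(10, Mul(-13, Add(Rational(-1, 10), -13))), Rational(1, 2)) = Pow(Add(10, Mul(-13, Rational(-131, 10))), Rational(1, 2)) = Pow(Add(10, Rational(1703, 10)), Rational(1, 2)) = Pow(Rational(1803, 10), Rational(1, 2)) = Mul(Rational(1, 10), Pow(18030, Rational(1, 2)))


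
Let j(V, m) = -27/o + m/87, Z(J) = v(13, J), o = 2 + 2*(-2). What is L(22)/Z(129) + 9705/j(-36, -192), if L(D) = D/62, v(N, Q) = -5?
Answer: 17448149/20305 ≈ 859.30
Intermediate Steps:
o = -2 (o = 2 - 4 = -2)
Z(J) = -5
j(V, m) = 27/2 + m/87 (j(V, m) = -27/(-2) + m/87 = -27*(-1/2) + m*(1/87) = 27/2 + m/87)
L(D) = D/62 (L(D) = D*(1/62) = D/62)
L(22)/Z(129) + 9705/j(-36, -192) = ((1/62)*22)/(-5) + 9705/(27/2 + (1/87)*(-192)) = (11/31)*(-1/5) + 9705/(27/2 - 64/29) = -11/155 + 9705/(655/58) = -11/155 + 9705*(58/655) = -11/155 + 112578/131 = 17448149/20305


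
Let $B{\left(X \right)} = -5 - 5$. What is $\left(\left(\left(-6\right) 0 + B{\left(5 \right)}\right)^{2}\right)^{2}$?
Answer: $10000$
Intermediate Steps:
$B{\left(X \right)} = -10$
$\left(\left(\left(-6\right) 0 + B{\left(5 \right)}\right)^{2}\right)^{2} = \left(\left(\left(-6\right) 0 - 10\right)^{2}\right)^{2} = \left(\left(0 - 10\right)^{2}\right)^{2} = \left(\left(-10\right)^{2}\right)^{2} = 100^{2} = 10000$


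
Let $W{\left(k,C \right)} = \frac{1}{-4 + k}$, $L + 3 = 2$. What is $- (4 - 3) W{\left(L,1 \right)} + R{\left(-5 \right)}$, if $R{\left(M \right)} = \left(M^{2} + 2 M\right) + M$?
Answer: $\frac{51}{5} \approx 10.2$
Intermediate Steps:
$L = -1$ ($L = -3 + 2 = -1$)
$R{\left(M \right)} = M^{2} + 3 M$
$- (4 - 3) W{\left(L,1 \right)} + R{\left(-5 \right)} = \frac{\left(-1\right) \left(4 - 3\right)}{-4 - 1} - 5 \left(3 - 5\right) = \frac{\left(-1\right) 1}{-5} - -10 = \left(-1\right) \left(- \frac{1}{5}\right) + 10 = \frac{1}{5} + 10 = \frac{51}{5}$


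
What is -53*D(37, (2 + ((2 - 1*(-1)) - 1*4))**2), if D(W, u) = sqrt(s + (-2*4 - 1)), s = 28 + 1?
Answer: -106*sqrt(5) ≈ -237.02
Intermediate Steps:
s = 29
D(W, u) = 2*sqrt(5) (D(W, u) = sqrt(29 + (-2*4 - 1)) = sqrt(29 + (-8 - 1)) = sqrt(29 - 9) = sqrt(20) = 2*sqrt(5))
-53*D(37, (2 + ((2 - 1*(-1)) - 1*4))**2) = -106*sqrt(5)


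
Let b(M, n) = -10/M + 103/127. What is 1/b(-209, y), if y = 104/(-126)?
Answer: 26543/22797 ≈ 1.1643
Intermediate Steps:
y = -52/63 (y = 104*(-1/126) = -52/63 ≈ -0.82540)
b(M, n) = 103/127 - 10/M (b(M, n) = -10/M + 103*(1/127) = -10/M + 103/127 = 103/127 - 10/M)
1/b(-209, y) = 1/(103/127 - 10/(-209)) = 1/(103/127 - 10*(-1/209)) = 1/(103/127 + 10/209) = 1/(22797/26543) = 26543/22797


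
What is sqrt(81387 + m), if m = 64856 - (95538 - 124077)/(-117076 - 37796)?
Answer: sqrt(1202909166294)/2868 ≈ 382.42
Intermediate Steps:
m = 372012959/5736 (m = 64856 - (-28539)/(-154872) = 64856 - (-28539)*(-1)/154872 = 64856 - 1*1057/5736 = 64856 - 1057/5736 = 372012959/5736 ≈ 64856.)
sqrt(81387 + m) = sqrt(81387 + 372012959/5736) = sqrt(838848791/5736) = sqrt(1202909166294)/2868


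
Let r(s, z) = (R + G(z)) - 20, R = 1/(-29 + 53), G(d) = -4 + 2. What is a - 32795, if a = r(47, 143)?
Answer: -787607/24 ≈ -32817.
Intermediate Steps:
G(d) = -2
R = 1/24 ≈ 0.041667
r(s, z) = -527/24 (r(s, z) = (1/24 - 2) - 20 = -47/24 - 20 = -527/24)
a = -527/24 ≈ -21.958
a - 32795 = -527/24 - 32795 = -787607/24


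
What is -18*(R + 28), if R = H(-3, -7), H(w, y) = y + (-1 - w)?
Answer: -414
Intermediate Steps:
H(w, y) = -1 + y - w
R = -5 (R = -1 - 7 - 1*(-3) = -1 - 7 + 3 = -5)
-18*(R + 28) = -18*(-5 + 28) = -18*23 = -414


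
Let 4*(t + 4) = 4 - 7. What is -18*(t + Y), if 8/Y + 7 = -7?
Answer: 1341/14 ≈ 95.786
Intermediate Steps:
Y = -4/7 (Y = 8/(-7 - 7) = 8/(-14) = 8*(-1/14) = -4/7 ≈ -0.57143)
t = -19/4 (t = -4 + (4 - 7)/4 = -4 + (1/4)*(-3) = -4 - 3/4 = -19/4 ≈ -4.7500)
-18*(t + Y) = -18*(-19/4 - 4/7) = -18*(-149/28) = 1341/14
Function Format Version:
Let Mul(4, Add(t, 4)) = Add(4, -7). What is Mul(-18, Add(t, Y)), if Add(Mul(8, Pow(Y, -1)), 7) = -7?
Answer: Rational(1341, 14) ≈ 95.786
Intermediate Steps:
Y = Rational(-4, 7) (Y = Mul(8, Pow(Add(-7, -7), -1)) = Mul(8, Pow(-14, -1)) = Mul(8, Rational(-1, 14)) = Rational(-4, 7) ≈ -0.57143)
t = Rational(-19, 4) (t = Add(-4, Mul(Rational(1, 4), Add(4, -7))) = Add(-4, Mul(Rational(1, 4), -3)) = Add(-4, Rational(-3, 4)) = Rational(-19, 4) ≈ -4.7500)
Mul(-18, Add(t, Y)) = Mul(-18, Add(Rational(-19, 4), Rational(-4, 7))) = Mul(-18, Rational(-149, 28)) = Rational(1341, 14)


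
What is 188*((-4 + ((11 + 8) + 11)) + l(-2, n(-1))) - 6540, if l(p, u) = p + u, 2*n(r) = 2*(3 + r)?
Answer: -1652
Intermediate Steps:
n(r) = 3 + r (n(r) = (2*(3 + r))/2 = (6 + 2*r)/2 = 3 + r)
188*((-4 + ((11 + 8) + 11)) + l(-2, n(-1))) - 6540 = 188*((-4 + ((11 + 8) + 11)) + (-2 + (3 - 1))) - 6540 = 188*((-4 + (19 + 11)) + (-2 + 2)) - 6540 = 188*((-4 + 30) + 0) - 6540 = 188*(26 + 0) - 6540 = 188*26 - 6540 = 4888 - 6540 = -1652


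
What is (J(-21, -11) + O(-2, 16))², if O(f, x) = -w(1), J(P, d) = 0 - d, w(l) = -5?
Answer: 256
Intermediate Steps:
J(P, d) = -d
O(f, x) = 5 (O(f, x) = -1*(-5) = 5)
(J(-21, -11) + O(-2, 16))² = (-1*(-11) + 5)² = (11 + 5)² = 16² = 256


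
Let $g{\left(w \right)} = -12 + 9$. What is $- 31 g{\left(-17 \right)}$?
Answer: $93$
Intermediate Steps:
$g{\left(w \right)} = -3$
$- 31 g{\left(-17 \right)} = \left(-31\right) \left(-3\right) = 93$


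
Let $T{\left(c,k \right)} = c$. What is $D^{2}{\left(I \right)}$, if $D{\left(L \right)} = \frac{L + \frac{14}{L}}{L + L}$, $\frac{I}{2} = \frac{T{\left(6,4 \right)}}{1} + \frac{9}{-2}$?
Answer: $\frac{529}{324} \approx 1.6327$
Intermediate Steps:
$I = 3$ ($I = 2 \left(\frac{6}{1} + \frac{9}{-2}\right) = 2 \left(6 \cdot 1 + 9 \left(- \frac{1}{2}\right)\right) = 2 \left(6 - \frac{9}{2}\right) = 2 \cdot \frac{3}{2} = 3$)
$D{\left(L \right)} = \frac{L + \frac{14}{L}}{2 L}$
$D^{2}{\left(I \right)} = \left(\frac{1}{2} + \frac{7}{9}\right)^{2} = \left(\frac{23}{18}\right)^{2} = \frac{529}{324}$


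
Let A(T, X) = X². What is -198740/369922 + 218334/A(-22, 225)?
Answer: 11784222908/3121216875 ≈ 3.7755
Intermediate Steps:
-198740/369922 + 218334/A(-22, 225) = -198740/369922 + 218334/(225²) = -198740*1/369922 + 218334/50625 = -99370/184961 + 218334*(1/50625) = -99370/184961 + 72778/16875 = 11784222908/3121216875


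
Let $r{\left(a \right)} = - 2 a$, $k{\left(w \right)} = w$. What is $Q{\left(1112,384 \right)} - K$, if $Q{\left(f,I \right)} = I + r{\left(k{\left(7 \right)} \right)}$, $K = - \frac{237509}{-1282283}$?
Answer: $\frac{474207201}{1282283} \approx 369.81$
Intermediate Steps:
$K = \frac{237509}{1282283}$ ($K = \left(-237509\right) \left(- \frac{1}{1282283}\right) = \frac{237509}{1282283} \approx 0.18522$)
$Q{\left(f,I \right)} = -14 + I$ ($Q{\left(f,I \right)} = I - 14 = -14 + I$)
$Q{\left(1112,384 \right)} - K = \left(-14 + 384\right) - \frac{237509}{1282283} = 370 - \frac{237509}{1282283} = \frac{474207201}{1282283}$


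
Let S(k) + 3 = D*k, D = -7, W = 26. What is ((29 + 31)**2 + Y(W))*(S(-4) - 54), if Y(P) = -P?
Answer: -103646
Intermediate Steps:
S(k) = -3 - 7*k
((29 + 31)**2 + Y(W))*(S(-4) - 54) = ((29 + 31)**2 - 1*26)*((-3 - 7*(-4)) - 54) = (60**2 - 26)*((-3 + 28) - 54) = (3600 - 26)*(25 - 54) = 3574*(-29) = -103646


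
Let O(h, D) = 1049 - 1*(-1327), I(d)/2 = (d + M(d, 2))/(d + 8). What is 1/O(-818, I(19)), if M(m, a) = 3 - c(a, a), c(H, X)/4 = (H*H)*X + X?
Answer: 1/2376 ≈ 0.00042088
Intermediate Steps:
c(H, X) = 4*X + 4*X*H² (c(H, X) = 4*((H*H)*X + X) = 4*(H²*X + X) = 4*(X*H² + X) = 4*(X + X*H²) = 4*X + 4*X*H²)
M(m, a) = 3 - 4*a*(1 + a²)
I(d) = 2*(-37 + d)/(8 + d) (I(d) = 2*((d + (3 - 4*2*(1 + 2²)))/(d + 8)) = 2*((d + (3 - 4*2*(1 + 4)))/(8 + d)) = 2*((d + (3 - 4*2*5))/(8 + d)) = 2*((d + (3 - 40))/(8 + d)) = 2*((d - 37)/(8 + d)) = 2*((-37 + d)/(8 + d)) = 2*(-37 + d)/(8 + d))
O(h, D) = 2376 (O(h, D) = 1049 + 1327 = 2376)
1/O(-818, I(19)) = 1/2376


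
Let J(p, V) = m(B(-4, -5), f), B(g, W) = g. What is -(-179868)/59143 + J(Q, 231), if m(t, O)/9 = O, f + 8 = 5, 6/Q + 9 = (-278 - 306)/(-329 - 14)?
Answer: -1416993/59143 ≈ -23.959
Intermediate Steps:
Q = -2058/2503 (Q = 6/(-9 + (-278 - 306)/(-329 - 14)) = 6/(-9 - 584/(-343)) = 6/(-9 - 584*(-1/343)) = 6/(-9 + 584/343) = 6/(-2503/343) = 6*(-343/2503) = -2058/2503 ≈ -0.82221)
f = -3 (f = -8 + 5 = -3)
m(t, O) = 9*O
J(p, V) = -27 (J(p, V) = 9*(-3) = -27)
-(-179868)/59143 + J(Q, 231) = -(-179868)/59143 - 27 = -1*(-179868/59143) - 27 = 179868/59143 - 27 = -1416993/59143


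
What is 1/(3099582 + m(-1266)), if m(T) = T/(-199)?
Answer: 199/616818084 ≈ 3.2262e-7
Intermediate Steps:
m(T) = -T/199 (m(T) = T*(-1/199) = -T/199)
1/(3099582 + m(-1266)) = 1/(3099582 - 1/199*(-1266)) = 1/(3099582 + 1266/199) = 1/(616818084/199) = 199/616818084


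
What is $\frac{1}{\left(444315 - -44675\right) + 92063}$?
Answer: $\frac{1}{581053} \approx 1.721 \cdot 10^{-6}$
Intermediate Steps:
$\frac{1}{\left(444315 - -44675\right) + 92063} = \frac{1}{\left(444315 + 44675\right) + 92063} = \frac{1}{488990 + 92063} = \frac{1}{581053}$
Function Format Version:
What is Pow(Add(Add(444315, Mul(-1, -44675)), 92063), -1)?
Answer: Rational(1, 581053) ≈ 1.7210e-6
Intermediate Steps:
Pow(Add(Add(444315, Mul(-1, -44675)), 92063), -1) = Pow(Add(Add(444315, 44675), 92063), -1) = Pow(Add(488990, 92063), -1) = Pow(581053, -1) = Rational(1, 581053)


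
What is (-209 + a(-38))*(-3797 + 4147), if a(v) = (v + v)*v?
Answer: 937650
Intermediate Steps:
a(v) = 2*v² (a(v) = (2*v)*v = 2*v²)
(-209 + a(-38))*(-3797 + 4147) = (-209 + 2*(-38)²)*(-3797 + 4147) = (-209 + 2*1444)*350 = (-209 + 2888)*350 = 2679*350 = 937650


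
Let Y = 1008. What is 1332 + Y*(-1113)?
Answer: -1120572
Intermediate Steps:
1332 + Y*(-1113) = 1332 + 1008*(-1113) = 1332 - 1121904 = -1120572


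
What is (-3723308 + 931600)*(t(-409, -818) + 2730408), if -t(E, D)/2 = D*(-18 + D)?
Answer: -3804293992096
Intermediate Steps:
t(E, D) = -2*D*(-18 + D)
(-3723308 + 931600)*(t(-409, -818) + 2730408) = (-3723308 + 931600)*(2*(-818)*(18 - 1*(-818)) + 2730408) = -2791708*(2*(-818)*(18 + 818) + 2730408) = -2791708*(2*(-818)*836 + 2730408) = -2791708*(-1367696 + 2730408) = -2791708*1362712 = -3804293992096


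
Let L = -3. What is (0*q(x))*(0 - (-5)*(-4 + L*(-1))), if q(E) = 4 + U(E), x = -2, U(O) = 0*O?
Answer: 0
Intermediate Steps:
U(O) = 0
q(E) = 4 (q(E) = 4 + 0 = 4)
(0*q(x))*(0 - (-5)*(-4 + L*(-1))) = (0*4)*(0 - (-5)*(-4 - 3*(-1))) = 0*(0 - (-5)*(-4 + 3)) = 0*(0 - (-5)*(-1)) = 0*(0 - 1*5) = 0*(0 - 5) = 0*(-5) = 0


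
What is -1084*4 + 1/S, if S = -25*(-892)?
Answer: -96692799/22300 ≈ -4336.0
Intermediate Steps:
S = 22300
-1084*4 + 1/S = -1084*4 + 1/22300 = -4336 + 1/22300 = -96692799/22300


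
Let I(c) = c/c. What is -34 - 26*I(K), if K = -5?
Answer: -60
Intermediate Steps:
I(c) = 1
-34 - 26*I(K) = -34 - 26*1 = -34 - 26 = -60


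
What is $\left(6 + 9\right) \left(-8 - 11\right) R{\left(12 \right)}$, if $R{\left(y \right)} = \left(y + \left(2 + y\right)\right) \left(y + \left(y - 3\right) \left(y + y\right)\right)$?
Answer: $-1689480$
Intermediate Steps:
$R{\left(y \right)} = \left(2 + 2 y\right) \left(y + 2 y \left(-3 + y\right)\right)$ ($R{\left(y \right)} = \left(2 + 2 y\right) \left(y + \left(-3 + y\right) 2 y\right) = \left(2 + 2 y\right) \left(y + 2 y \left(-3 + y\right)\right)$)
$\left(6 + 9\right) \left(-8 - 11\right) R{\left(12 \right)} = \left(6 + 9\right) \left(-8 - 11\right) 2 \cdot 12 \left(-5 - 36 + 2 \cdot 12^{2}\right) = 15 \left(-19\right) 2 \cdot 12 \left(-5 - 36 + 2 \cdot 144\right) = - 285 \cdot 2 \cdot 12 \left(-5 - 36 + 288\right) = - 285 \cdot 2 \cdot 12 \cdot 247 = \left(-285\right) 5928 = -1689480$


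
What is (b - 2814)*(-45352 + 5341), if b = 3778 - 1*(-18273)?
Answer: -769691607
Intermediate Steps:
b = 22051 (b = 3778 + 18273 = 22051)
(b - 2814)*(-45352 + 5341) = (22051 - 2814)*(-45352 + 5341) = 19237*(-40011) = -769691607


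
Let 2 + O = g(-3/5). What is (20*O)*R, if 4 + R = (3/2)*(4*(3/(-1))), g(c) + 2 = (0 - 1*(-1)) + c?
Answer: 1584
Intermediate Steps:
g(c) = -1 + c (g(c) = -2 + ((0 - 1*(-1)) + c) = -2 + ((0 + 1) + c) = -2 + (1 + c) = -1 + c)
O = -18/5 (O = -2 + (-1 - 3/5) = -2 - 8/5 = -18/5 ≈ -3.6000)
R = -22 (R = -4 + (3/2)*(4*(3/(-1))) = -4 + ((1/2)*3)*(4*(3*(-1))) = -4 + 3*(4*(-3))/2 = -4 + (3/2)*(-12) = -4 - 18 = -22)
(20*O)*R = (20*(-18/5))*(-22) = -72*(-22) = 1584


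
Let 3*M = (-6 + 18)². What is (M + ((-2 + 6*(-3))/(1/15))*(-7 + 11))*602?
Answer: -693504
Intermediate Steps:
M = 48 (M = (-6 + 18)²/3 = (⅓)*12² = (⅓)*144 = 48)
(M + ((-2 + 6*(-3))/(1/15))*(-7 + 11))*602 = (48 + ((-2 + 6*(-3))/(1/15))*(-7 + 11))*602 = (48 + ((-2 - 18)/(1/15))*4)*602 = (48 - 20*15*4)*602 = (48 - 300*4)*602 = (48 - 1200)*602 = -1152*602 = -693504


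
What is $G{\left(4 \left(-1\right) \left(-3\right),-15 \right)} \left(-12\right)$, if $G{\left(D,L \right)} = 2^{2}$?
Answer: $-48$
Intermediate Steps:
$G{\left(D,L \right)} = 4$
$G{\left(4 \left(-1\right) \left(-3\right),-15 \right)} \left(-12\right) = 4 \left(-12\right) = -48$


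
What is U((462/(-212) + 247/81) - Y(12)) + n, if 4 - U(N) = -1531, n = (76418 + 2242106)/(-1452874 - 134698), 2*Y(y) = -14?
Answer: 608651124/396893 ≈ 1533.5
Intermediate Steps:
Y(y) = -7 (Y(y) = (½)*(-14) = -7)
n = -579631/396893 (n = 2318524/(-1587572) = 2318524*(-1/1587572) = -579631/396893 ≈ -1.4604)
U(N) = 1535 (U(N) = 4 - 1*(-1531) = 4 + 1531 = 1535)
U((462/(-212) + 247/81) - Y(12)) + n = 1535 - 579631/396893 = 608651124/396893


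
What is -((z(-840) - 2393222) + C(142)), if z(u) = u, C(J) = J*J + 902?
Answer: 2372996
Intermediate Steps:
C(J) = 902 + J² (C(J) = J² + 902 = 902 + J²)
-((z(-840) - 2393222) + C(142)) = -((-840 - 2393222) + (902 + 142²)) = -(-2394062 + (902 + 20164)) = -(-2394062 + 21066) = -1*(-2372996) = 2372996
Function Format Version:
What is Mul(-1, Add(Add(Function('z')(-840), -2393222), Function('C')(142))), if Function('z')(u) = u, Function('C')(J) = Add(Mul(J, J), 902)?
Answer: 2372996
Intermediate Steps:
Function('C')(J) = Add(902, Pow(J, 2)) (Function('C')(J) = Add(Pow(J, 2), 902) = Add(902, Pow(J, 2)))
Mul(-1, Add(Add(Function('z')(-840), -2393222), Function('C')(142))) = Mul(-1, Add(Add(-840, -2393222), Add(902, Pow(142, 2)))) = Mul(-1, Add(-2394062, Add(902, 20164))) = Mul(-1, Add(-2394062, 21066)) = Mul(-1, -2372996) = 2372996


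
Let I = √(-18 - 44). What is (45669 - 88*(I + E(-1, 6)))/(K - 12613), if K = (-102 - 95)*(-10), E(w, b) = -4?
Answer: -46021/10643 + 88*I*√62/10643 ≈ -4.3241 + 0.065105*I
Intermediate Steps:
I = I*√62 (I = √(-62) = I*√62 ≈ 7.874*I)
K = 1970 (K = -197*(-10) = 1970)
(45669 - 88*(I + E(-1, 6)))/(K - 12613) = (45669 - 88*(I*√62 - 4))/(1970 - 12613) = (45669 - 88*(-4 + I*√62))/(-10643) = (45669 + (352 - 88*I*√62))*(-1/10643) = (46021 - 88*I*√62)*(-1/10643) = -46021/10643 + 88*I*√62/10643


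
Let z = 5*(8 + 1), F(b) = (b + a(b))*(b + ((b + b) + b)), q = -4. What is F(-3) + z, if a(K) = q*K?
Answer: -63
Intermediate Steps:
a(K) = -4*K
F(b) = -12*b**2 (F(b) = (b - 4*b)*(b + ((b + b) + b)) = (-3*b)*(b + (2*b + b)) = (-3*b)*(b + 3*b) = (-3*b)*(4*b) = -12*b**2)
z = 45 (z = 5*9 = 45)
F(-3) + z = -12*(-3)**2 + 45 = -12*9 + 45 = -108 + 45 = -63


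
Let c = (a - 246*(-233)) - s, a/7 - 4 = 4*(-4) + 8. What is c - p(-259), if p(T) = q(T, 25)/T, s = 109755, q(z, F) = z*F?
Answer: -52490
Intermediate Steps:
q(z, F) = F*z
a = -28 (a = 28 + 7*(4*(-4) + 8) = 28 + 7*(-16 + 8) = 28 + 7*(-8) = 28 - 56 = -28)
c = -52465 (c = (-28 - 246*(-233)) - 1*109755 = (-28 + 57318) - 109755 = 57290 - 109755 = -52465)
p(T) = 25 (p(T) = (25*T)/T = 25)
c - p(-259) = -52465 - 1*25 = -52465 - 25 = -52490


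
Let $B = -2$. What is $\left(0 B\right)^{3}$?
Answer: $0$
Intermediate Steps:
$\left(0 B\right)^{3} = \left(0 \left(-2\right)\right)^{3} = 0^{3} = 0$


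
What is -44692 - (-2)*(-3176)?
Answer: -51044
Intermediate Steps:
-44692 - (-2)*(-3176) = -44692 - 1*6352 = -44692 - 6352 = -51044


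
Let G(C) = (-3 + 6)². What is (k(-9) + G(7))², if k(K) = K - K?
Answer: 81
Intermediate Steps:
k(K) = 0
G(C) = 9 (G(C) = 3² = 9)
(k(-9) + G(7))² = (0 + 9)² = 9² = 81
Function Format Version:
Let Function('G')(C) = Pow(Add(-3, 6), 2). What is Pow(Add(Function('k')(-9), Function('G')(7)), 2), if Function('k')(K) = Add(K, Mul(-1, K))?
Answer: 81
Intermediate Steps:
Function('k')(K) = 0
Function('G')(C) = 9 (Function('G')(C) = Pow(3, 2) = 9)
Pow(Add(Function('k')(-9), Function('G')(7)), 2) = Pow(Add(0, 9), 2) = Pow(9, 2) = 81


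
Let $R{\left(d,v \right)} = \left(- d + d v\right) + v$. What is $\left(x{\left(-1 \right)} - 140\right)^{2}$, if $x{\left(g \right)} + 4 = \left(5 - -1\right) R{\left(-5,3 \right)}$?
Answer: $34596$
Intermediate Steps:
$R{\left(d,v \right)} = v - d + d v$
$x{\left(g \right)} = -46$ ($x{\left(g \right)} = -4 + \left(5 - -1\right) \left(3 - -5 - 15\right) = -4 + \left(5 + 1\right) \left(3 + 5 - 15\right) = -4 + 6 \left(-7\right) = -4 - 42 = -46$)
$\left(x{\left(-1 \right)} - 140\right)^{2} = \left(-46 - 140\right)^{2} = \left(-186\right)^{2} = 34596$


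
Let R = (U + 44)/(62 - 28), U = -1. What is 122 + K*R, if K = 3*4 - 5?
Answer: 4449/34 ≈ 130.85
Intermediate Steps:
R = 43/34 (R = (-1 + 44)/(62 - 28) = 43/34 ≈ 1.2647)
K = 7 (K = 12 - 5 = 7)
122 + K*R = 122 + 7*(43/34) = 122 + 301/34 = 4449/34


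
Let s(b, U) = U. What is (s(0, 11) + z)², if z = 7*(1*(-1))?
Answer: 16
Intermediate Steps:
z = -7 (z = 7*(-1) = -7)
(s(0, 11) + z)² = (11 - 7)² = 4² = 16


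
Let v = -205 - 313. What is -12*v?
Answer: 6216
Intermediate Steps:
v = -518
-12*v = -12*(-518) = 6216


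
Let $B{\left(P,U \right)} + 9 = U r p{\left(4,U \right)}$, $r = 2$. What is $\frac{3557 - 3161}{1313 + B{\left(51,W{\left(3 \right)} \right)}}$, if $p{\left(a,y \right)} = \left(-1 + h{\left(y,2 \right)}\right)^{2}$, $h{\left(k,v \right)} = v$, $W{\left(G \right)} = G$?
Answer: $\frac{198}{655} \approx 0.30229$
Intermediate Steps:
$p{\left(a,y \right)} = 1$ ($p{\left(a,y \right)} = \left(-1 + 2\right)^{2} = 1^{2} = 1$)
$B{\left(P,U \right)} = -9 + 2 U$ ($B{\left(P,U \right)} = -9 + U 2 \cdot 1 = -9 + 2 U 1 = -9 + 2 U$)
$\frac{3557 - 3161}{1313 + B{\left(51,W{\left(3 \right)} \right)}} = \frac{3557 - 3161}{1313 + \left(-9 + 2 \cdot 3\right)} = \frac{396}{1313 + \left(-9 + 6\right)} = \frac{396}{1313 - 3} = \frac{396}{1310} = 396 \cdot \frac{1}{1310} = \frac{198}{655}$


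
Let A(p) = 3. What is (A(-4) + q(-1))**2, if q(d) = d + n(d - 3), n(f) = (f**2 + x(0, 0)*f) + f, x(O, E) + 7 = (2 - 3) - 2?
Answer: 2916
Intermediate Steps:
x(O, E) = -10 (x(O, E) = -7 + ((2 - 3) - 2) = -7 + (-1 - 2) = -7 - 3 = -10)
n(f) = f**2 - 9*f (n(f) = (f**2 - 10*f) + f = f**2 - 9*f)
q(d) = d + (-12 + d)*(-3 + d) (q(d) = d + (d - 3)*(-9 + (d - 3)) = d + (-3 + d)*(-9 + (-3 + d)) = d + (-3 + d)*(-12 + d) = d + (-12 + d)*(-3 + d))
(A(-4) + q(-1))**2 = (3 + (-1 + (-12 - 1)*(-3 - 1)))**2 = (3 + (-1 - 13*(-4)))**2 = (3 + (-1 + 52))**2 = (3 + 51)**2 = 54**2 = 2916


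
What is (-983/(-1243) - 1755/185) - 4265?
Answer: -196551537/45991 ≈ -4273.7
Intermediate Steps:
(-983/(-1243) - 1755/185) - 4265 = (-983*(-1/1243) - 1755*1/185) - 4265 = (983/1243 - 351/37) - 4265 = -399922/45991 - 4265 = -196551537/45991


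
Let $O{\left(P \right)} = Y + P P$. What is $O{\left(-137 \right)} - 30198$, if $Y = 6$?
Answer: $-11423$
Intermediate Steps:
$O{\left(P \right)} = 6 + P^{2}$ ($O{\left(P \right)} = 6 + P P = 6 + P^{2}$)
$O{\left(-137 \right)} - 30198 = \left(6 + \left(-137\right)^{2}\right) - 30198 = \left(6 + 18769\right) - 30198 = 18775 - 30198 = -11423$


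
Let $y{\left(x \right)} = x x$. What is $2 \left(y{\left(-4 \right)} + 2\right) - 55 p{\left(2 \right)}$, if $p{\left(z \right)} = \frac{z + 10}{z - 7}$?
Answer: $168$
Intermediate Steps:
$y{\left(x \right)} = x^{2}$
$p{\left(z \right)} = \frac{10 + z}{-7 + z}$
$2 \left(y{\left(-4 \right)} + 2\right) - 55 p{\left(2 \right)} = 2 \left(\left(-4\right)^{2} + 2\right) - 55 \frac{10 + 2}{-7 + 2} = 2 \left(16 + 2\right) - 55 \frac{1}{-5} \cdot 12 = 2 \cdot 18 - 55 \left(\left(- \frac{1}{5}\right) 12\right) = 36 - -132 = 36 + 132 = 168$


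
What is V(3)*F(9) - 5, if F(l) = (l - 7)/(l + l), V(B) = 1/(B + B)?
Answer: -269/54 ≈ -4.9815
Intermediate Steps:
V(B) = 1/(2*B)
F(l) = (-7 + l)/(2*l) (F(l) = (-7 + l)/((2*l)) = (-7 + l)*(1/(2*l)) = (-7 + l)/(2*l))
V(3)*F(9) - 5 = ((½)/3)*((½)*(-7 + 9)/9) - 5 = ((½)*(⅓))*((½)*(⅑)*2) - 5 = (⅙)*(⅑) - 5 = 1/54 - 5 = -269/54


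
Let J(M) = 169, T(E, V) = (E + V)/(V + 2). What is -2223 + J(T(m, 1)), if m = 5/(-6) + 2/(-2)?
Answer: -2054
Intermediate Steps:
m = -11/6 (m = 5*(-1/6) + 2*(-1/2) = -5/6 - 1 = -11/6 ≈ -1.8333)
T(E, V) = (E + V)/(2 + V)
-2223 + J(T(m, 1)) = -2223 + 169 = -2054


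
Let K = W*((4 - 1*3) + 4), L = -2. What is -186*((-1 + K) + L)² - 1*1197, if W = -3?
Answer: -61461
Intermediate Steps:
K = -15 (K = -3*((4 - 1*3) + 4) = -3*((4 - 3) + 4) = -3*(1 + 4) = -3*5 = -15)
-186*((-1 + K) + L)² - 1*1197 = -186*((-1 - 15) - 2)² - 1*1197 = -186*(-16 - 2)² - 1197 = -186*(-18)² - 1197 = -186*324 - 1197 = -60264 - 1197 = -61461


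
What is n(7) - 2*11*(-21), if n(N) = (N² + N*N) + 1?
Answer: 561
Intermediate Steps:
n(N) = 1 + 2*N² (n(N) = (N² + N²) + 1 = 2*N² + 1 = 1 + 2*N²)
n(7) - 2*11*(-21) = (1 + 2*7²) - 2*11*(-21) = (1 + 2*49) - 22*(-21) = (1 + 98) + 462 = 99 + 462 = 561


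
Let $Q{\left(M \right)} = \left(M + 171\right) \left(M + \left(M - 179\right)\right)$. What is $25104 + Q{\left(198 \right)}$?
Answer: $105177$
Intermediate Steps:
$Q{\left(M \right)} = \left(-179 + 2 M\right) \left(171 + M\right)$ ($Q{\left(M \right)} = \left(171 + M\right) \left(M + \left(-179 + M\right)\right) = \left(171 + M\right) \left(-179 + 2 M\right) = \left(-179 + 2 M\right) \left(171 + M\right)$)
$25104 + Q{\left(198 \right)} = 25104 + \left(-30609 + 2 \cdot 198^{2} + 163 \cdot 198\right) = 25104 + \left(-30609 + 2 \cdot 39204 + 32274\right) = 25104 + \left(-30609 + 78408 + 32274\right) = 25104 + 80073 = 105177$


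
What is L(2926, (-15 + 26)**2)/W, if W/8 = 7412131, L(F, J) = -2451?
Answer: -2451/59297048 ≈ -4.1334e-5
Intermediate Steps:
W = 59297048 (W = 8*7412131 = 59297048)
L(2926, (-15 + 26)**2)/W = -2451/59297048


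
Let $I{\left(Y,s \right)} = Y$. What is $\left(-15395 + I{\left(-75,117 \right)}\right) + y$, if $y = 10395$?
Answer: $-5075$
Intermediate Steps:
$\left(-15395 + I{\left(-75,117 \right)}\right) + y = \left(-15395 - 75\right) + 10395 = -15470 + 10395 = -5075$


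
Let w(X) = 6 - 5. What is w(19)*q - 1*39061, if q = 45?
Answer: -39016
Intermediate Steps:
w(X) = 1
w(19)*q - 1*39061 = 1*45 - 1*39061 = 45 - 39061 = -39016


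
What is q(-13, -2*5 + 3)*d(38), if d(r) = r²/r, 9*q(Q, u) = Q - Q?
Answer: 0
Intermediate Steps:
q(Q, u) = 0 (q(Q, u) = (Q - Q)/9 = (⅑)*0 = 0)
d(r) = r
q(-13, -2*5 + 3)*d(38) = 0*38 = 0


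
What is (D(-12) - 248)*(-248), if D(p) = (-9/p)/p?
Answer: 123039/2 ≈ 61520.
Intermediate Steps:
D(p) = -9/p²
(D(-12) - 248)*(-248) = (-9/(-12)² - 248)*(-248) = (-9*1/144 - 248)*(-248) = (-1/16 - 248)*(-248) = -3969/16*(-248) = 123039/2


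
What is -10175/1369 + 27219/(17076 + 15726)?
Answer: -2671149/404558 ≈ -6.6026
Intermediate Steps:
-10175/1369 + 27219/(17076 + 15726) = -10175*1/1369 + 27219/32802 = -275/37 + 27219*(1/32802) = -275/37 + 9073/10934 = -2671149/404558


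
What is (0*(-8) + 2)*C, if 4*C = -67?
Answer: -67/2 ≈ -33.500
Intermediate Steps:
C = -67/4 (C = (¼)*(-67) = -67/4 ≈ -16.750)
(0*(-8) + 2)*C = (0*(-8) + 2)*(-67/4) = (0 + 2)*(-67/4) = 2*(-67/4) = -67/2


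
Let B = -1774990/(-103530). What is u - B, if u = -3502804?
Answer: -5180672473/1479 ≈ -3.5028e+6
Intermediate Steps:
B = 25357/1479 (B = -1774990*(-1/103530) = 25357/1479 ≈ 17.145)
u - B = -3502804 - 1*25357/1479 = -3502804 - 25357/1479 = -5180672473/1479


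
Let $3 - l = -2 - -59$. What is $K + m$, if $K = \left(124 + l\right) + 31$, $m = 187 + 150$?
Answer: $438$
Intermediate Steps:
$l = -54$ ($l = 3 - \left(-2 - -59\right) = 3 - \left(-2 + 59\right) = 3 - 57 = -54$)
$m = 337$
$K = 101$ ($K = \left(124 - 54\right) + 31 = 70 + 31 = 101$)
$K + m = 101 + 337 = 438$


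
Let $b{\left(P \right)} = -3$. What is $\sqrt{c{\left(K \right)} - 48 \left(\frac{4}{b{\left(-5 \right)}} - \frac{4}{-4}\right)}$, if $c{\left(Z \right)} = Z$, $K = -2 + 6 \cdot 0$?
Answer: $\sqrt{14} \approx 3.7417$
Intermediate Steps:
$K = -2$ ($K = -2 + 0 = -2$)
$\sqrt{c{\left(K \right)} - 48 \left(\frac{4}{b{\left(-5 \right)}} - \frac{4}{-4}\right)} = \sqrt{-2 - 48 \left(\frac{4}{-3} - \frac{4}{-4}\right)} = \sqrt{-2 - 48 \left(4 \left(- \frac{1}{3}\right) - -1\right)} = \sqrt{-2 - 48 \left(- \frac{4}{3} + 1\right)} = \sqrt{-2 - -16} = \sqrt{-2 + 16} = \sqrt{14}$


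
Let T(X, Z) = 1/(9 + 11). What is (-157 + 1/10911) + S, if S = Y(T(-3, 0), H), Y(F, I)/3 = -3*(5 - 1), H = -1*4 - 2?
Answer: -2105822/10911 ≈ -193.00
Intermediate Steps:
H = -6 (H = -4 - 2 = -6)
T(X, Z) = 1/20
Y(F, I) = -36 (Y(F, I) = 3*(-3*(5 - 1)) = 3*(-3*4) = 3*(-12) = -36)
S = -36
(-157 + 1/10911) + S = (-157 + 1/10911) - 36 = -1713026/10911 - 36 = -2105822/10911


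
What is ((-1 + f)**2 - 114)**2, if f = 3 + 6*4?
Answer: 315844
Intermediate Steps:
f = 27 (f = 3 + 24 = 27)
((-1 + f)**2 - 114)**2 = ((-1 + 27)**2 - 114)**2 = (26**2 - 114)**2 = (676 - 114)**2 = 562**2 = 315844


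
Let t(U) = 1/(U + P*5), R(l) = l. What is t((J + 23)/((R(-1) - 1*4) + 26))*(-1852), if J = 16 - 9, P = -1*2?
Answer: 3241/15 ≈ 216.07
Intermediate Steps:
P = -2
J = 7
t(U) = 1/(-10 + U) (t(U) = 1/(U - 2*5) = 1/(U - 10) = 1/(-10 + U))
t((J + 23)/((R(-1) - 1*4) + 26))*(-1852) = -1852/(-10 + (7 + 23)/((-1 - 1*4) + 26)) = -1852/(-10 + 30/((-1 - 4) + 26)) = -1852/(-10 + 30/(-5 + 26)) = -1852/(-10 + 30/21) = -1852/(-10 + 30*(1/21)) = -1852/(-10 + 10/7) = -1852/(-60/7) = -7/60*(-1852) = 3241/15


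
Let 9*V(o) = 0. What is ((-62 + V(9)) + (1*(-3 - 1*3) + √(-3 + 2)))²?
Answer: (68 - I)² ≈ 4623.0 - 136.0*I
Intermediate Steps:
V(o) = 0 (V(o) = (⅑)*0 = 0)
((-62 + V(9)) + (1*(-3 - 1*3) + √(-3 + 2)))² = ((-62 + 0) + (1*(-3 - 1*3) + √(-3 + 2)))² = (-62 + (1*(-3 - 3) + √(-1)))² = (-62 + (1*(-6) + I))² = (-62 + (-6 + I))² = (-68 + I)²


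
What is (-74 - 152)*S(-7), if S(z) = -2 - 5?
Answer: 1582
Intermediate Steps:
S(z) = -7
(-74 - 152)*S(-7) = (-74 - 152)*(-7) = -226*(-7) = 1582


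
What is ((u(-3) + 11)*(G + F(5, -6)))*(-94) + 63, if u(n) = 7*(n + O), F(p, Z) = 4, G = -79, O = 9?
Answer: 373713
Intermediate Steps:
u(n) = 63 + 7*n (u(n) = 7*(n + 9) = 7*(9 + n) = 63 + 7*n)
((u(-3) + 11)*(G + F(5, -6)))*(-94) + 63 = (((63 + 7*(-3)) + 11)*(-79 + 4))*(-94) + 63 = (((63 - 21) + 11)*(-75))*(-94) + 63 = ((42 + 11)*(-75))*(-94) + 63 = (53*(-75))*(-94) + 63 = -3975*(-94) + 63 = 373650 + 63 = 373713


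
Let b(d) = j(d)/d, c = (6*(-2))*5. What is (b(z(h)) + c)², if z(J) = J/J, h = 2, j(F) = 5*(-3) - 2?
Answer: 5929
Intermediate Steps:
j(F) = -17 (j(F) = -15 - 2 = -17)
c = -60 (c = -12*5 = -60)
z(J) = 1
b(d) = -17/d
(b(z(h)) + c)² = (-17/1 - 60)² = (-17*1 - 60)² = (-17 - 60)² = (-77)² = 5929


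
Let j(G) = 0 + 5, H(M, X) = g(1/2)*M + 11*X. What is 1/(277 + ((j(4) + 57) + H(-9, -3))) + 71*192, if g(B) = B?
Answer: 8220098/603 ≈ 13632.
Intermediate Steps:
H(M, X) = M/2 + 11*X
j(G) = 5
1/(277 + ((j(4) + 57) + H(-9, -3))) + 71*192 = 1/(277 + ((5 + 57) + ((½)*(-9) + 11*(-3)))) + 71*192 = 1/(277 + (62 + (-9/2 - 33))) + 13632 = 1/(277 + (62 - 75/2)) + 13632 = 1/(277 + 49/2) + 13632 = 1/(603/2) + 13632 = 2/603 + 13632 = 8220098/603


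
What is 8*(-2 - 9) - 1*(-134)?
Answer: 46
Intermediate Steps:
8*(-2 - 9) - 1*(-134) = 8*(-11) + 134 = -88 + 134 = 46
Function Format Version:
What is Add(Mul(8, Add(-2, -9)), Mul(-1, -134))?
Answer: 46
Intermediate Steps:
Add(Mul(8, Add(-2, -9)), Mul(-1, -134)) = Add(Mul(8, -11), 134) = Add(-88, 134) = 46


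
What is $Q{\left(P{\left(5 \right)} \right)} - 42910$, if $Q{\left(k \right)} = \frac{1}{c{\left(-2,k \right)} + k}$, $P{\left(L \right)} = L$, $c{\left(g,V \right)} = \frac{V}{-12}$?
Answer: $- \frac{2360038}{55} \approx -42910.0$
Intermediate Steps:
$c{\left(g,V \right)} = - \frac{V}{12}$ ($c{\left(g,V \right)} = V \left(- \frac{1}{12}\right) = - \frac{V}{12}$)
$Q{\left(k \right)} = \frac{12}{11 k}$ ($Q{\left(k \right)} = \frac{1}{- \frac{k}{12} + k} = \frac{1}{\frac{11}{12} k} = \frac{12}{11 k}$)
$Q{\left(P{\left(5 \right)} \right)} - 42910 = \frac{12}{11 \cdot 5} - 42910 = \frac{12}{11} \cdot \frac{1}{5} - 42910 = \frac{12}{55} - 42910 = - \frac{2360038}{55}$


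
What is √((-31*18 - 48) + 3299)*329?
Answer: 329*√2693 ≈ 17073.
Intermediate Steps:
√((-31*18 - 48) + 3299)*329 = √((-558 - 48) + 3299)*329 = √(-606 + 3299)*329 = √2693*329 = 329*√2693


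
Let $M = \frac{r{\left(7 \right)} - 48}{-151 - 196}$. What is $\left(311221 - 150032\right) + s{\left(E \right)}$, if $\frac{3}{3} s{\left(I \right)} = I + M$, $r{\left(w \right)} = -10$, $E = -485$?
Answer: $\frac{55764346}{347} \approx 1.607 \cdot 10^{5}$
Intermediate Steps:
$M = \frac{58}{347}$ ($M = \frac{-10 - 48}{-151 - 196} = - \frac{58}{-347} = \left(-58\right) \left(- \frac{1}{347}\right) = \frac{58}{347} \approx 0.16715$)
$s{\left(I \right)} = \frac{58}{347} + I$ ($s{\left(I \right)} = I + \frac{58}{347} = \frac{58}{347} + I$)
$\left(311221 - 150032\right) + s{\left(E \right)} = \left(311221 - 150032\right) + \left(\frac{58}{347} - 485\right) = 161189 - \frac{168237}{347} = \frac{55764346}{347}$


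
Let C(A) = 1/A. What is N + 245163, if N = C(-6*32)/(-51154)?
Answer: 2407885075585/9821568 ≈ 2.4516e+5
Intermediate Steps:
N = 1/9821568 (N = 1/(-6*32*(-51154)) = -1/51154/(-192) = -1/192*(-1/51154) = 1/9821568 ≈ 1.0182e-7)
N + 245163 = 1/9821568 + 245163 = 2407885075585/9821568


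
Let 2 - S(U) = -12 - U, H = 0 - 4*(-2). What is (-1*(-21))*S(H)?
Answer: 462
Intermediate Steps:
H = 8 (H = 0 + 8 = 8)
S(U) = 14 + U (S(U) = 2 - (-12 - U) = 2 + (12 + U) = 14 + U)
(-1*(-21))*S(H) = (-1*(-21))*(14 + 8) = 21*22 = 462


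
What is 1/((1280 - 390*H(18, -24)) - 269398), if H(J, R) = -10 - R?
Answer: -1/273578 ≈ -3.6553e-6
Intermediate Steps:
1/((1280 - 390*H(18, -24)) - 269398) = 1/((1280 - 390*(-10 - 1*(-24))) - 269398) = 1/((1280 - 390*(-10 + 24)) - 269398) = 1/((1280 - 390*14) - 269398) = 1/((1280 - 5460) - 269398) = 1/(-4180 - 269398) = 1/(-273578) = -1/273578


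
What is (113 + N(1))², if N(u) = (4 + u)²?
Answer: 19044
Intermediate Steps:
(113 + N(1))² = (113 + (4 + 1)²)² = (113 + 5²)² = (113 + 25)² = 138² = 19044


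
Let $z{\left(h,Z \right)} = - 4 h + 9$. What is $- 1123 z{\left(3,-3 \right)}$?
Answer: $3369$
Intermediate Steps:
$z{\left(h,Z \right)} = 9 - 4 h$
$- 1123 z{\left(3,-3 \right)} = - 1123 \left(9 - 12\right) = \left(-1123\right) \left(-3\right) = 3369$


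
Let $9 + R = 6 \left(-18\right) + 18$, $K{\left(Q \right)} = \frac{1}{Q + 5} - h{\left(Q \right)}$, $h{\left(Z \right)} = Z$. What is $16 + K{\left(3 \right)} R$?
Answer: $\frac{2405}{8} \approx 300.63$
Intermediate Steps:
$K{\left(Q \right)} = \frac{1}{5 + Q} - Q$ ($K{\left(Q \right)} = \frac{1}{Q + 5} - Q = \frac{1}{5 + Q} - Q$)
$R = -99$ ($R = -9 + \left(6 \left(-18\right) + 18\right) = -9 + \left(-108 + 18\right) = -9 - 90 = -99$)
$16 + K{\left(3 \right)} R = 16 + \frac{1 - 3^{2} - 15}{5 + 3} \left(-99\right) = 16 + \frac{1 - 9 - 15}{8} \left(-99\right) = 16 + \frac{1}{8} \left(-23\right) \left(-99\right) = 16 - - \frac{2277}{8} = 16 + \frac{2277}{8} = \frac{2405}{8}$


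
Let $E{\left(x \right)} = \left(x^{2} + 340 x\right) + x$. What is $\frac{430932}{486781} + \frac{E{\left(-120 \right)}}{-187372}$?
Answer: $\frac{23413505706}{22802282383} \approx 1.0268$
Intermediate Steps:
$E{\left(x \right)} = x^{2} + 341 x$
$\frac{430932}{486781} + \frac{E{\left(-120 \right)}}{-187372} = \frac{430932}{486781} + \frac{\left(-120\right) \left(341 - 120\right)}{-187372} = 430932 \cdot \frac{1}{486781} + \left(-120\right) 221 \left(- \frac{1}{187372}\right) = \frac{430932}{486781} - - \frac{6630}{46843} = \frac{430932}{486781} + \frac{6630}{46843} = \frac{23413505706}{22802282383}$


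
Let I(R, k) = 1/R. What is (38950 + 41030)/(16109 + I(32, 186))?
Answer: 2559360/515489 ≈ 4.9649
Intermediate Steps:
(38950 + 41030)/(16109 + I(32, 186)) = (38950 + 41030)/(16109 + 1/32) = 79980/(16109 + 1/32) = 79980/(515489/32) = 79980*(32/515489) = 2559360/515489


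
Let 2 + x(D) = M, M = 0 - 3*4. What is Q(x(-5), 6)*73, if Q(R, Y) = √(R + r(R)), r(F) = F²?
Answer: 73*√182 ≈ 984.82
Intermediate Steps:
M = -12 (M = 0 - 12 = -12)
x(D) = -14 (x(D) = -2 - 12 = -14)
Q(R, Y) = √(R + R²)
Q(x(-5), 6)*73 = √(-14*(1 - 14))*73 = √(-14*(-13))*73 = √182*73 = 73*√182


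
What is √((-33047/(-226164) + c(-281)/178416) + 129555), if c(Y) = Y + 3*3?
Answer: √2543221802261901705819/140108598 ≈ 359.94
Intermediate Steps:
c(Y) = 9 + Y (c(Y) = Y + 9 = 9 + Y)
√((-33047/(-226164) + c(-281)/178416) + 129555) = √((-33047/(-226164) + (9 - 281)/178416) + 129555) = √((-33047*(-1/226164) - 272*1/178416) + 129555) = √((33047/226164 - 17/11151) + 129555) = √(121554103/840651588 + 129555) = √(108910738037443/840651588) = √2543221802261901705819/140108598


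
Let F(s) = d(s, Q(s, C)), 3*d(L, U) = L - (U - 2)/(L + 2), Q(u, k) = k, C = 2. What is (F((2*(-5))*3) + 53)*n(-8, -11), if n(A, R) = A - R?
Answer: 129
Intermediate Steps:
d(L, U) = L/3 - (-2 + U)/(3*(2 + L)) (d(L, U) = (L - (U - 2)/(L + 2))/3 = (L - (-2 + U)/(2 + L))/3 = L/3 - (-2 + U)/(3*(2 + L)))
F(s) = (s² + 2*s)/(3*(2 + s)) (F(s) = (2 + s² - 1*2 + 2*s)/(3*(2 + s)) = (2 + s² - 2 + 2*s)/(3*(2 + s)) = (s² + 2*s)/(3*(2 + s)))
(F((2*(-5))*3) + 53)*n(-8, -11) = (((2*(-5))*3)/3 + 53)*(-8 - 1*(-11)) = ((-10*3)/3 + 53)*(-8 + 11) = ((⅓)*(-30) + 53)*3 = (-10 + 53)*3 = 43*3 = 129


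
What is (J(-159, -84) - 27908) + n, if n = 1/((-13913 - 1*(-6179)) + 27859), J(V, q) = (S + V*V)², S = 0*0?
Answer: 12861908691626/20125 ≈ 6.3910e+8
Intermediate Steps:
S = 0
J(V, q) = V⁴ (J(V, q) = (0 + V*V)² = (0 + V²)² = (V²)² = V⁴)
n = 1/20125 (n = 1/((-13913 + 6179) + 27859) = 1/(-7734 + 27859) = 1/20125 ≈ 4.9689e-5)
(J(-159, -84) - 27908) + n = ((-159)⁴ - 27908) + 1/20125 = (639128961 - 27908) + 1/20125 = 639101053 + 1/20125 = 12861908691626/20125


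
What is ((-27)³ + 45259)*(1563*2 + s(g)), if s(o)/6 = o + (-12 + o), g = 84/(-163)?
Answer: 12706003344/163 ≈ 7.7951e+7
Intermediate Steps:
g = -84/163 (g = 84*(-1/163) = -84/163 ≈ -0.51534)
s(o) = -72 + 12*o (s(o) = 6*(o + (-12 + o)) = 6*(-12 + 2*o) = -72 + 12*o)
((-27)³ + 45259)*(1563*2 + s(g)) = ((-27)³ + 45259)*(1563*2 + (-72 + 12*(-84/163))) = (-19683 + 45259)*(3126 + (-72 - 1008/163)) = 25576*(3126 - 12744/163) = 25576*(496794/163) = 12706003344/163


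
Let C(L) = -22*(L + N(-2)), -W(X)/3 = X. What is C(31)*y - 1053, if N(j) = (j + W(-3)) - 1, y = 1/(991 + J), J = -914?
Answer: -7445/7 ≈ -1063.6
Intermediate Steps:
W(X) = -3*X
y = 1/77 (y = 1/(991 - 914) = 1/77 ≈ 0.012987)
N(j) = 8 + j (N(j) = (j - 3*(-3)) - 1 = (j + 9) - 1 = (9 + j) - 1 = 8 + j)
C(L) = -132 - 22*L (C(L) = -22*(L + (8 - 2)) = -22*(L + 6) = -22*(6 + L) = -132 - 22*L)
C(31)*y - 1053 = (-132 - 22*31)*(1/77) - 1053 = (-132 - 682)*(1/77) - 1053 = -814*1/77 - 1053 = -74/7 - 1053 = -7445/7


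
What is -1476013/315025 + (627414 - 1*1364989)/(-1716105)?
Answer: -460127744998/108123195525 ≈ -4.2556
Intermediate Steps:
-1476013/315025 + (627414 - 1*1364989)/(-1716105) = -1476013*1/315025 + (627414 - 1364989)*(-1/1716105) = -1476013/315025 - 737575*(-1/1716105) = -1476013/315025 + 147515/343221 = -460127744998/108123195525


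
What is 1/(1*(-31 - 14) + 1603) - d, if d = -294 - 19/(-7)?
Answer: 3176769/10906 ≈ 291.29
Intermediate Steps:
d = -2039/7 (d = -294 - (-1)*19/7 = -294 - 1*(-19/7) = -294 + 19/7 = -2039/7 ≈ -291.29)
1/(1*(-31 - 14) + 1603) - d = 1/(1*(-31 - 14) + 1603) - 1*(-2039/7) = 1/(1*(-45) + 1603) + 2039/7 = 1/(-45 + 1603) + 2039/7 = 1/1558 + 2039/7 = 3176769/10906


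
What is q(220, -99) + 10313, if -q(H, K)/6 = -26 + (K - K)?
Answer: 10469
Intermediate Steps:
q(H, K) = 156 (q(H, K) = -6*(-26 + (K - K)) = -6*(-26 + 0) = -6*(-26) = 156)
q(220, -99) + 10313 = 156 + 10313 = 10469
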